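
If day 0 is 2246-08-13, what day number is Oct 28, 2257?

Aug 13, 2246 → Aug 13, 2247: 365 days.
Aug 13, 2247 → Aug 13, 2248: 366 days (Feb 29, 2248 is in that span).
Aug 13, 2248 → Aug 13, 2249: 365 days.
Aug 13, 2249 → Aug 13, 2250: 365 days.
Aug 13, 2250 → Aug 13, 2251: 365 days.
Aug 13, 2251 → Aug 13, 2252: 366 days (Feb 29, 2252 is in that span).
Aug 13, 2252 → Aug 13, 2253: 365 days.
Aug 13, 2253 → Aug 13, 2254: 365 days.
Aug 13, 2254 → Aug 13, 2255: 365 days.
Aug 13, 2255 → Aug 13, 2256: 366 days (Feb 29, 2256 is in that span).
Aug 13, 2256 → Aug 13, 2257: 365 days.
Aug 13, 2257 → Sep 13, 2257: 31 days (August has 31).
Sep 13, 2257 → Oct 13, 2257: 30 days (September has 30).
Oct 13, 2257 → Oct 28, 2257: 15 days.
Total: 4094 days.

4094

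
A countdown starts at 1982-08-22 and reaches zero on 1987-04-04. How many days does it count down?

1686

Aug 22, 1982 → Aug 22, 1983: 365 days.
Aug 22, 1983 → Aug 22, 1984: 366 days (Feb 29, 1984 is in that span).
Aug 22, 1984 → Aug 22, 1985: 365 days.
Aug 22, 1985 → Aug 22, 1986: 365 days.
Aug 22, 1986 → Sep 22, 1986: 31 days (August has 31).
Sep 22, 1986 → Oct 22, 1986: 30 days (September has 30).
Oct 22, 1986 → Nov 22, 1986: 31 days (October has 31).
Nov 22, 1986 → Dec 22, 1986: 30 days (November has 30).
Dec 22, 1986 → Jan 22, 1987: 31 days (December has 31).
Jan 22, 1987 → Feb 22, 1987: 31 days (January has 31).
Feb 22, 1987 → Mar 22, 1987: 28 days (February has 28).
Mar 22, 1987 → Apr 4, 1987: 13 days.
Total: 1686 days.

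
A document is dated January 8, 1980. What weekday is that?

Doomsday rule: the anchor day for the 1900s is Wednesday. For year 80: 80÷12 = 6 r 8, and 8÷4 = 2, so 6+8+2 = 16.
Wednesday + 16 ≡ Friday — that's 1980's doomsday.
In January the doomsday date is Jan 4 (1980 is a leap year (divisible by 4)).
Jan 8 is 4 days after Jan 4; 4 mod 7 = 4, so Friday + 4 = Tuesday.

Tuesday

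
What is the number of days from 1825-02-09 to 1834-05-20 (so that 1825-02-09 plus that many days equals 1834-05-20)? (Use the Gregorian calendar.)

3387

Feb 9, 1825 → Feb 9, 1826: 365 days.
Feb 9, 1826 → Feb 9, 1827: 365 days.
Feb 9, 1827 → Feb 9, 1828: 365 days.
Feb 9, 1828 → Feb 9, 1829: 366 days (Feb 29, 1828 is in that span).
Feb 9, 1829 → Feb 9, 1830: 365 days.
Feb 9, 1830 → Feb 9, 1831: 365 days.
Feb 9, 1831 → Feb 9, 1832: 365 days.
Feb 9, 1832 → Feb 9, 1833: 366 days (Feb 29, 1832 is in that span).
Feb 9, 1833 → Feb 9, 1834: 365 days.
Feb 9, 1834 → Mar 9, 1834: 28 days (February has 28).
Mar 9, 1834 → Apr 9, 1834: 31 days (March has 31).
Apr 9, 1834 → May 9, 1834: 30 days (April has 30).
May 9, 1834 → May 20, 1834: 11 days.
Total: 3387 days.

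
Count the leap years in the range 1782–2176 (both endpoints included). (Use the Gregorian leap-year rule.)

96

Multiples of 4 in [1782,2176]: 99.
Of those, multiples of 100: 4 (not leap unless ÷400).
Multiples of 400: 1.
Leap years = 99 − 4 + 1 = 96.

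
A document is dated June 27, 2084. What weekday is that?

Tuesday

Doomsday rule: the anchor day for the 2000s is Tuesday. For year 84: 84÷12 = 7 r 0, and 0÷4 = 0, so 7+0+0 = 7.
Tuesday + 7 ≡ Tuesday — that's 2084's doomsday.
In June the doomsday date is Jun 6.
Jun 27 is 21 days after Jun 6; 21 mod 7 = 0, so Tuesday + 0 = Tuesday.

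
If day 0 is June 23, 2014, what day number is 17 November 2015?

Jun 23, 2014 → Jun 23, 2015: 365 days.
Jun 23, 2015 → Jul 23, 2015: 30 days (June has 30).
Jul 23, 2015 → Aug 23, 2015: 31 days (July has 31).
Aug 23, 2015 → Sep 23, 2015: 31 days (August has 31).
Sep 23, 2015 → Oct 23, 2015: 30 days (September has 30).
Oct 23, 2015 → Nov 17, 2015: 25 days.
Total: 512 days.

512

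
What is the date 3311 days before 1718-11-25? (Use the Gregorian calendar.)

November 1, 1709

−365 (one year) → Nov 25, 1717 (2946 left).
−365 (one year) → Nov 25, 1716 (2581 left).
−366 (one year; includes Feb 29, 1716) → Nov 25, 1715 (2215 left).
−365 (one year) → Nov 25, 1714 (1850 left).
−365 (one year) → Nov 25, 1713 (1485 left).
−365 (one year) → Nov 25, 1712 (1120 left).
−366 (one year; includes Feb 29, 1712) → Nov 25, 1711 (754 left).
−365 (one year) → Nov 25, 1710 (389 left).
−25 → Oct 31, 1710 (end of Oct, 31 days; 364 left).
−31 → Sep 30, 1710 (end of Sep, 30 days; 333 left).
−30 → Aug 31, 1710 (end of Aug, 31 days; 303 left).
−31 → Jul 31, 1710 (end of Jul, 31 days; 272 left).
−31 → Jun 30, 1710 (end of Jun, 30 days; 241 left).
−30 → May 31, 1710 (end of May, 31 days; 211 left).
−31 → Apr 30, 1710 (end of Apr, 30 days; 180 left).
−30 → Mar 31, 1710 (end of Mar, 31 days; 150 left).
−31 → Feb 28, 1710 (end of Feb, 28 days; 119 left).
−28 → Jan 31, 1710 (end of Jan, 31 days; 91 left).
−31 → Dec 31, 1709 (end of Dec, 31 days; 60 left).
−31 → Nov 30, 1709 (end of Nov, 30 days; 29 left).
−29 → Nov 1, 1709.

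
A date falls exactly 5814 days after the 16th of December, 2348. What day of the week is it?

Monday

First find the weekday of Dec 16, 2348. Doomsday rule: the anchor day for the 2300s is Wednesday. For year 48: 48÷12 = 4 r 0, and 0÷4 = 0, so 4+0+0 = 4.
Wednesday + 4 ≡ Sunday — that's 2348's doomsday.
In December the doomsday date is Dec 12.
Dec 16 is 4 days after Dec 12; 4 mod 7 = 4, so Sunday + 4 = Thursday.
5814 mod 7 = 4, so 5814 days after a Thursday is Thursday + 4 = Monday.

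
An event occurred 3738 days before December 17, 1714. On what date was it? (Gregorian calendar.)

−365 (one year) → Dec 17, 1713 (3373 left).
−365 (one year) → Dec 17, 1712 (3008 left).
−366 (one year; includes Feb 29, 1712) → Dec 17, 1711 (2642 left).
−365 (one year) → Dec 17, 1710 (2277 left).
−365 (one year) → Dec 17, 1709 (1912 left).
−365 (one year) → Dec 17, 1708 (1547 left).
−366 (one year; includes Feb 29, 1708) → Dec 17, 1707 (1181 left).
−365 (one year) → Dec 17, 1706 (816 left).
−365 (one year) → Dec 17, 1705 (451 left).
−365 (one year) → Dec 17, 1704 (86 left).
−17 → Nov 30, 1704 (end of Nov, 30 days; 69 left).
−30 → Oct 31, 1704 (end of Oct, 31 days; 39 left).
−31 → Sep 30, 1704 (end of Sep, 30 days; 8 left).
−8 → Sep 22, 1704.

September 22, 1704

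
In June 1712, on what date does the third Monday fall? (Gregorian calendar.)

June 1, 1712 is a Wednesday.
The first Monday is therefore June 6 (5 days later).
The third Monday is 6 + 2×7 = June 20.

June 20, 1712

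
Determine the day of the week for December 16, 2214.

Friday

Doomsday rule: the anchor day for the 2200s is Friday. For year 14: 14÷12 = 1 r 2, and 2÷4 = 0, so 1+2+0 = 3.
Friday + 3 ≡ Monday — that's 2214's doomsday.
In December the doomsday date is Dec 12.
Dec 16 is 4 days after Dec 12; 4 mod 7 = 4, so Monday + 4 = Friday.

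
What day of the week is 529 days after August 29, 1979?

Sunday

First find the weekday of Aug 29, 1979. Doomsday rule: the anchor day for the 1900s is Wednesday. For year 79: 79÷12 = 6 r 7, and 7÷4 = 1, so 6+7+1 = 14.
Wednesday + 14 ≡ Wednesday — that's 1979's doomsday.
In August the doomsday date is Aug 8.
Aug 29 is 21 days after Aug 8; 21 mod 7 = 0, so Wednesday + 0 = Wednesday.
529 mod 7 = 4, so 529 days after a Wednesday is Wednesday + 4 = Sunday.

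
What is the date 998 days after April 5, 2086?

December 28, 2088

+365 (one year) → Apr 5, 2087 (633 left).
+366 (one year; includes Feb 29, 2088) → Apr 5, 2088 (267 left).
Apr has 30 days: +26 → May 1, 2088 (241 left).
May has 31 days: +31 → Jun 1, 2088 (210 left).
Jun has 30 days: +30 → Jul 1, 2088 (180 left).
Jul has 31 days: +31 → Aug 1, 2088 (149 left).
Aug has 31 days: +31 → Sep 1, 2088 (118 left).
Sep has 30 days: +30 → Oct 1, 2088 (88 left).
Oct has 31 days: +31 → Nov 1, 2088 (57 left).
Nov has 30 days: +30 → Dec 1, 2088 (27 left).
+27 → Dec 28, 2088.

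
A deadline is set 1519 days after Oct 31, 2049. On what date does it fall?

+365 (one year) → Oct 31, 2050 (1154 left).
+365 (one year) → Oct 31, 2051 (789 left).
+366 (one year; includes Feb 29, 2052) → Oct 31, 2052 (423 left).
+365 (one year) → Oct 31, 2053 (58 left).
Oct has 31 days: +1 → Nov 1, 2053 (57 left).
Nov has 30 days: +30 → Dec 1, 2053 (27 left).
+27 → Dec 28, 2053.

December 28, 2053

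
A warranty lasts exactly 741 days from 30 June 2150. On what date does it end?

July 10, 2152

+365 (one year) → Jun 30, 2151 (376 left).
Jun has 30 days: +1 → Jul 1, 2151 (375 left).
Jul has 31 days: +31 → Aug 1, 2151 (344 left).
Aug has 31 days: +31 → Sep 1, 2151 (313 left).
Sep has 30 days: +30 → Oct 1, 2151 (283 left).
Oct has 31 days: +31 → Nov 1, 2151 (252 left).
Nov has 30 days: +30 → Dec 1, 2151 (222 left).
Dec has 31 days: +31 → Jan 1, 2152 (191 left).
Jan has 31 days: +31 → Feb 1, 2152 (160 left).
Feb has 29 days: +29 → Mar 1, 2152 (131 left).
Mar has 31 days: +31 → Apr 1, 2152 (100 left).
Apr has 30 days: +30 → May 1, 2152 (70 left).
May has 31 days: +31 → Jun 1, 2152 (39 left).
Jun has 30 days: +30 → Jul 1, 2152 (9 left).
+9 → Jul 10, 2152.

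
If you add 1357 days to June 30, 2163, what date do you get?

+366 (one year; includes Feb 29, 2164) → Jun 30, 2164 (991 left).
+365 (one year) → Jun 30, 2165 (626 left).
+365 (one year) → Jun 30, 2166 (261 left).
Jun has 30 days: +1 → Jul 1, 2166 (260 left).
Jul has 31 days: +31 → Aug 1, 2166 (229 left).
Aug has 31 days: +31 → Sep 1, 2166 (198 left).
Sep has 30 days: +30 → Oct 1, 2166 (168 left).
Oct has 31 days: +31 → Nov 1, 2166 (137 left).
Nov has 30 days: +30 → Dec 1, 2166 (107 left).
Dec has 31 days: +31 → Jan 1, 2167 (76 left).
Jan has 31 days: +31 → Feb 1, 2167 (45 left).
Feb has 28 days: +28 → Mar 1, 2167 (17 left).
+17 → Mar 18, 2167.

March 18, 2167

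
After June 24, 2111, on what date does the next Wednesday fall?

July 1, 2111

Jun 24, 2111 is a Wednesday.
From Wednesday to the next Wednesday is 7 days.
Jun 24, 2111 + 7 = Jul 1, 2111.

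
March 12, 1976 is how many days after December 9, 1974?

Dec 9, 1974 → Dec 9, 1975: 365 days.
Dec 9, 1975 → Jan 9, 1976: 31 days (December has 31).
Jan 9, 1976 → Feb 9, 1976: 31 days (January has 31).
Feb 9, 1976 → Mar 9, 1976: 29 days (February has 29).
Mar 9, 1976 → Mar 12, 1976: 3 days.
Total: 459 days.

459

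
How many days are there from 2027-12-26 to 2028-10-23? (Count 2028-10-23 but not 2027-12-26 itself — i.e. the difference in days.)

302

Dec 26, 2027 → Jan 26, 2028: 31 days (December has 31).
Jan 26, 2028 → Feb 26, 2028: 31 days (January has 31).
Feb 26, 2028 → Mar 26, 2028: 29 days (February has 29).
Mar 26, 2028 → Apr 26, 2028: 31 days (March has 31).
Apr 26, 2028 → May 26, 2028: 30 days (April has 30).
May 26, 2028 → Jun 26, 2028: 31 days (May has 31).
Jun 26, 2028 → Jul 26, 2028: 30 days (June has 30).
Jul 26, 2028 → Aug 26, 2028: 31 days (July has 31).
Aug 26, 2028 → Sep 26, 2028: 31 days (August has 31).
Sep 26, 2028 → Oct 23, 2028: 27 days.
Total: 302 days.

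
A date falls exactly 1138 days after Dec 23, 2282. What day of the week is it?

First find the weekday of Dec 23, 2282. Doomsday rule: the anchor day for the 2200s is Friday. For year 82: 82÷12 = 6 r 10, and 10÷4 = 2, so 6+10+2 = 18.
Friday + 18 ≡ Tuesday — that's 2282's doomsday.
In December the doomsday date is Dec 12.
Dec 23 is 11 days after Dec 12; 11 mod 7 = 4, so Tuesday + 4 = Saturday.
1138 mod 7 = 4, so 1138 days after a Saturday is Saturday + 4 = Wednesday.

Wednesday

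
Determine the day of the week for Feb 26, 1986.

Wednesday

January 1, 1986 is a Wednesday.
Jan 1, 1986 → Feb 1, 1986: 31 days (January has 31).
Feb 1, 1986 → Feb 26, 1986: 25 days.
Total: 56 days.
56 mod 7 = 0, so Wednesday + 0 = Wednesday.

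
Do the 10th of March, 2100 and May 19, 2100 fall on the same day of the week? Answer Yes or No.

From Mar 10, 2100 to May 19, 2100 is 70 days.
70 mod 7 = 0, so they are the same weekday.
(Mar 10, 2100 is a Wednesday; May 19, 2100 is a Wednesday.)

Yes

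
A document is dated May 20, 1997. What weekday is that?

Tuesday

January 1, 1997 is a Wednesday.
Jan 1, 1997 → Feb 1, 1997: 31 days (January has 31).
Feb 1, 1997 → Mar 1, 1997: 28 days (February has 28).
Mar 1, 1997 → Apr 1, 1997: 31 days (March has 31).
Apr 1, 1997 → May 1, 1997: 30 days (April has 30).
May 1, 1997 → May 20, 1997: 19 days.
Total: 139 days.
139 mod 7 = 6, so Wednesday + 6 = Tuesday.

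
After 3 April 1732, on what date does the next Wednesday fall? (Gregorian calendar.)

Apr 3, 1732 is a Thursday.
From Thursday to the next Wednesday is 6 days.
Apr 3, 1732 + 6 = Apr 9, 1732.

April 9, 1732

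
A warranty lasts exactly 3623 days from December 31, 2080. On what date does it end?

+365 (one year) → Dec 31, 2081 (3258 left).
+365 (one year) → Dec 31, 2082 (2893 left).
+365 (one year) → Dec 31, 2083 (2528 left).
+366 (one year; includes Feb 29, 2084) → Dec 31, 2084 (2162 left).
+365 (one year) → Dec 31, 2085 (1797 left).
+365 (one year) → Dec 31, 2086 (1432 left).
+365 (one year) → Dec 31, 2087 (1067 left).
+366 (one year; includes Feb 29, 2088) → Dec 31, 2088 (701 left).
+365 (one year) → Dec 31, 2089 (336 left).
Dec has 31 days: +1 → Jan 1, 2090 (335 left).
Jan has 31 days: +31 → Feb 1, 2090 (304 left).
Feb has 28 days: +28 → Mar 1, 2090 (276 left).
Mar has 31 days: +31 → Apr 1, 2090 (245 left).
Apr has 30 days: +30 → May 1, 2090 (215 left).
May has 31 days: +31 → Jun 1, 2090 (184 left).
Jun has 30 days: +30 → Jul 1, 2090 (154 left).
Jul has 31 days: +31 → Aug 1, 2090 (123 left).
Aug has 31 days: +31 → Sep 1, 2090 (92 left).
Sep has 30 days: +30 → Oct 1, 2090 (62 left).
Oct has 31 days: +31 → Nov 1, 2090 (31 left).
Nov has 30 days: +30 → Dec 1, 2090 (1 left).
+1 → Dec 2, 2090.

December 2, 2090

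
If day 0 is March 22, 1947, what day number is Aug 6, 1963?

5981

Mar 22, 1947 → Mar 22, 1948: 366 days (Feb 29, 1948 is in that span).
Mar 22, 1948 → Mar 22, 1949: 365 days.
Mar 22, 1949 → Mar 22, 1950: 365 days.
Mar 22, 1950 → Mar 22, 1951: 365 days.
Mar 22, 1951 → Mar 22, 1952: 366 days (Feb 29, 1952 is in that span).
Mar 22, 1952 → Mar 22, 1953: 365 days.
Mar 22, 1953 → Mar 22, 1954: 365 days.
Mar 22, 1954 → Mar 22, 1955: 365 days.
Mar 22, 1955 → Mar 22, 1956: 366 days (Feb 29, 1956 is in that span).
Mar 22, 1956 → Mar 22, 1957: 365 days.
Mar 22, 1957 → Mar 22, 1958: 365 days.
Mar 22, 1958 → Mar 22, 1959: 365 days.
Mar 22, 1959 → Mar 22, 1960: 366 days (Feb 29, 1960 is in that span).
Mar 22, 1960 → Mar 22, 1961: 365 days.
Mar 22, 1961 → Mar 22, 1962: 365 days.
Mar 22, 1962 → Mar 22, 1963: 365 days.
Mar 22, 1963 → Apr 22, 1963: 31 days (March has 31).
Apr 22, 1963 → May 22, 1963: 30 days (April has 30).
May 22, 1963 → Jun 22, 1963: 31 days (May has 31).
Jun 22, 1963 → Jul 22, 1963: 30 days (June has 30).
Jul 22, 1963 → Aug 6, 1963: 15 days.
Total: 5981 days.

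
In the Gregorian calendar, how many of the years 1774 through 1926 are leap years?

36

Multiples of 4 in [1774,1926]: 38.
Of those, multiples of 100: 2 (not leap unless ÷400).
Multiples of 400: 0.
Leap years = 38 − 2 + 0 = 36.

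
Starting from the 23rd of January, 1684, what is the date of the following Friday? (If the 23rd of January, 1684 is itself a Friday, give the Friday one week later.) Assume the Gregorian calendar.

Jan 23, 1684 is a Sunday.
From Sunday to the next Friday is 5 days.
Jan 23, 1684 + 5 = Jan 28, 1684.

January 28, 1684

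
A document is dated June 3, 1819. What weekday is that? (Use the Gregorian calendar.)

Doomsday rule: the anchor day for the 1800s is Friday. For year 19: 19÷12 = 1 r 7, and 7÷4 = 1, so 1+7+1 = 9.
Friday + 9 ≡ Sunday — that's 1819's doomsday.
In June the doomsday date is Jun 6.
Jun 3 is 3 days before Jun 6; 3 mod 7 = 3, so Sunday − 3 = Thursday.

Thursday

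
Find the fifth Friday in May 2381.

May 29, 2381

May 1, 2381 is a Friday.
The first Friday is therefore May 1 (same day).
The fifth Friday is 1 + 4×7 = May 29.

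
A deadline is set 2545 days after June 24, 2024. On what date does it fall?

+365 (one year) → Jun 24, 2025 (2180 left).
+365 (one year) → Jun 24, 2026 (1815 left).
+365 (one year) → Jun 24, 2027 (1450 left).
+366 (one year; includes Feb 29, 2028) → Jun 24, 2028 (1084 left).
+365 (one year) → Jun 24, 2029 (719 left).
+365 (one year) → Jun 24, 2030 (354 left).
Jun has 30 days: +7 → Jul 1, 2030 (347 left).
Jul has 31 days: +31 → Aug 1, 2030 (316 left).
Aug has 31 days: +31 → Sep 1, 2030 (285 left).
Sep has 30 days: +30 → Oct 1, 2030 (255 left).
Oct has 31 days: +31 → Nov 1, 2030 (224 left).
Nov has 30 days: +30 → Dec 1, 2030 (194 left).
Dec has 31 days: +31 → Jan 1, 2031 (163 left).
Jan has 31 days: +31 → Feb 1, 2031 (132 left).
Feb has 28 days: +28 → Mar 1, 2031 (104 left).
Mar has 31 days: +31 → Apr 1, 2031 (73 left).
Apr has 30 days: +30 → May 1, 2031 (43 left).
May has 31 days: +31 → Jun 1, 2031 (12 left).
+12 → Jun 13, 2031.

June 13, 2031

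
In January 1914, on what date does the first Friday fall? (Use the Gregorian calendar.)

January 1, 1914 is a Thursday.
The first Friday is therefore January 2 (1 days later).

January 2, 1914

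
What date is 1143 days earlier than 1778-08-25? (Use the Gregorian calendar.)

−365 (one year) → Aug 25, 1777 (778 left).
−365 (one year) → Aug 25, 1776 (413 left).
−366 (one year; includes Feb 29, 1776) → Aug 25, 1775 (47 left).
−25 → Jul 31, 1775 (end of Jul, 31 days; 22 left).
−22 → Jul 9, 1775.

July 9, 1775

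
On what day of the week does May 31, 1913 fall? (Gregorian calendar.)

Doomsday rule: the anchor day for the 1900s is Wednesday. For year 13: 13÷12 = 1 r 1, and 1÷4 = 0, so 1+1+0 = 2.
Wednesday + 2 ≡ Friday — that's 1913's doomsday.
In May the doomsday date is May 9.
May 31 is 22 days after May 9; 22 mod 7 = 1, so Friday + 1 = Saturday.

Saturday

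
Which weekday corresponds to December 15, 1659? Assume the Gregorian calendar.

Monday

Doomsday rule: the anchor day for the 1600s is Tuesday. For year 59: 59÷12 = 4 r 11, and 11÷4 = 2, so 4+11+2 = 17.
Tuesday + 17 ≡ Friday — that's 1659's doomsday.
In December the doomsday date is Dec 12.
Dec 15 is 3 days after Dec 12; 3 mod 7 = 3, so Friday + 3 = Monday.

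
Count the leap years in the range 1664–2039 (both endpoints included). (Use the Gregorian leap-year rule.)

91

Multiples of 4 in [1664,2039]: 94.
Of those, multiples of 100: 4 (not leap unless ÷400).
Multiples of 400: 1.
Leap years = 94 − 4 + 1 = 91.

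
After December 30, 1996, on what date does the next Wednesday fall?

January 1, 1997

Dec 30, 1996 is a Monday.
From Monday to the next Wednesday is 2 days.
Dec 30, 1996 + 2 = Jan 1, 1997.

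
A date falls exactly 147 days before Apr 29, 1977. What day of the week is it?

First find the weekday of Apr 29, 1977. Doomsday rule: the anchor day for the 1900s is Wednesday. For year 77: 77÷12 = 6 r 5, and 5÷4 = 1, so 6+5+1 = 12.
Wednesday + 12 ≡ Monday — that's 1977's doomsday.
In April the doomsday date is Apr 4.
Apr 29 is 25 days after Apr 4; 25 mod 7 = 4, so Monday + 4 = Friday.
147 mod 7 = 0, so 147 days before a Friday is Friday − 0 = Friday.

Friday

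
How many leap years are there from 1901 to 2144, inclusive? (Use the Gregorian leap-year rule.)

60

Multiples of 4 in [1901,2144]: 61.
Of those, multiples of 100: 2 (not leap unless ÷400).
Multiples of 400: 1.
Leap years = 61 − 2 + 1 = 60.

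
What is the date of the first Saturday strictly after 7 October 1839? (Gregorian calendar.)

October 12, 1839

Oct 7, 1839 is a Monday.
From Monday to the next Saturday is 5 days.
Oct 7, 1839 + 5 = Oct 12, 1839.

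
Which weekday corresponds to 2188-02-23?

Doomsday rule: the anchor day for the 2100s is Sunday. For year 88: 88÷12 = 7 r 4, and 4÷4 = 1, so 7+4+1 = 12.
Sunday + 12 ≡ Friday — that's 2188's doomsday.
In February the doomsday date is Feb 29 (2188 is a leap year (divisible by 4)).
Feb 23 is 6 days before Feb 29; 6 mod 7 = 6, so Friday − 6 = Saturday.

Saturday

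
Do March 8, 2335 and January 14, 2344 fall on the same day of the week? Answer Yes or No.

Yes

From Mar 8, 2335 to Jan 14, 2344 is 3234 days.
3234 mod 7 = 0, so they are the same weekday.
(Mar 8, 2335 is a Friday; Jan 14, 2344 is a Friday.)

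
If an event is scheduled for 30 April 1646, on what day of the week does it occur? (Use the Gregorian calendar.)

Doomsday rule: the anchor day for the 1600s is Tuesday. For year 46: 46÷12 = 3 r 10, and 10÷4 = 2, so 3+10+2 = 15.
Tuesday + 15 ≡ Wednesday — that's 1646's doomsday.
In April the doomsday date is Apr 4.
Apr 30 is 26 days after Apr 4; 26 mod 7 = 5, so Wednesday + 5 = Monday.

Monday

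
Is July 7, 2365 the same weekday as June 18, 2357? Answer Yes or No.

No

From Jun 18, 2357 to Jul 7, 2365 is 2941 days.
2941 mod 7 = 1, so they are different weekdays.
(Jun 18, 2357 is a Tuesday; Jul 7, 2365 is a Wednesday.)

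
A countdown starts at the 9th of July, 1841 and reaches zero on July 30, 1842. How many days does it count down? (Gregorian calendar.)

Jul 9, 1841 → Aug 9, 1841: 31 days (July has 31).
Aug 9, 1841 → Sep 9, 1841: 31 days (August has 31).
Sep 9, 1841 → Oct 9, 1841: 30 days (September has 30).
Oct 9, 1841 → Nov 9, 1841: 31 days (October has 31).
Nov 9, 1841 → Dec 9, 1841: 30 days (November has 30).
Dec 9, 1841 → Jan 9, 1842: 31 days (December has 31).
Jan 9, 1842 → Feb 9, 1842: 31 days (January has 31).
Feb 9, 1842 → Mar 9, 1842: 28 days (February has 28).
Mar 9, 1842 → Apr 9, 1842: 31 days (March has 31).
Apr 9, 1842 → May 9, 1842: 30 days (April has 30).
May 9, 1842 → Jun 9, 1842: 31 days (May has 31).
Jun 9, 1842 → Jul 9, 1842: 30 days (June has 30).
Jul 9, 1842 → Jul 30, 1842: 21 days.
Total: 386 days.

386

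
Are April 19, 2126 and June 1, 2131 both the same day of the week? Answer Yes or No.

From Apr 19, 2126 to Jun 1, 2131 is 1869 days.
1869 mod 7 = 0, so they are the same weekday.
(Apr 19, 2126 is a Friday; Jun 1, 2131 is a Friday.)

Yes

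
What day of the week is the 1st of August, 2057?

Doomsday rule: the anchor day for the 2000s is Tuesday. For year 57: 57÷12 = 4 r 9, and 9÷4 = 2, so 4+9+2 = 15.
Tuesday + 15 ≡ Wednesday — that's 2057's doomsday.
In August the doomsday date is Aug 8.
Aug 1 is 7 days before Aug 8; 7 mod 7 = 0, so Wednesday − 0 = Wednesday.

Wednesday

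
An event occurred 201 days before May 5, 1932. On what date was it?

October 17, 1931

−5 → Apr 30, 1932 (end of Apr, 30 days; 196 left).
−30 → Mar 31, 1932 (end of Mar, 31 days; 166 left).
−31 → Feb 29, 1932 (end of Feb, 29 days; 135 left).
−29 → Jan 31, 1932 (end of Jan, 31 days; 106 left).
−31 → Dec 31, 1931 (end of Dec, 31 days; 75 left).
−31 → Nov 30, 1931 (end of Nov, 30 days; 44 left).
−30 → Oct 31, 1931 (end of Oct, 31 days; 14 left).
−14 → Oct 17, 1931.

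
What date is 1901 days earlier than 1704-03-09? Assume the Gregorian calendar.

−366 (one year; includes Feb 29, 1704) → Mar 9, 1703 (1535 left).
−365 (one year) → Mar 9, 1702 (1170 left).
−365 (one year) → Mar 9, 1701 (805 left).
−365 (one year) → Mar 9, 1700 (440 left).
−365 (one year) → Mar 9, 1699 (75 left).
−9 → Feb 28, 1699 (end of Feb, 28 days; 66 left).
−28 → Jan 31, 1699 (end of Jan, 31 days; 38 left).
−31 → Dec 31, 1698 (end of Dec, 31 days; 7 left).
−7 → Dec 24, 1698.

December 24, 1698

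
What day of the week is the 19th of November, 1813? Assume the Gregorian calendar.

Friday

Doomsday rule: the anchor day for the 1800s is Friday. For year 13: 13÷12 = 1 r 1, and 1÷4 = 0, so 1+1+0 = 2.
Friday + 2 ≡ Sunday — that's 1813's doomsday.
In November the doomsday date is Nov 7.
Nov 19 is 12 days after Nov 7; 12 mod 7 = 5, so Sunday + 5 = Friday.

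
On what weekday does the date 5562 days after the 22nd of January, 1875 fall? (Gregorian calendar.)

First find the weekday of Jan 22, 1875. Doomsday rule: the anchor day for the 1800s is Friday. For year 75: 75÷12 = 6 r 3, and 3÷4 = 0, so 6+3+0 = 9.
Friday + 9 ≡ Sunday — that's 1875's doomsday.
In January the doomsday date is Jan 3 (1875 is not a leap year).
Jan 22 is 19 days after Jan 3; 19 mod 7 = 5, so Sunday + 5 = Friday.
5562 mod 7 = 4, so 5562 days after a Friday is Friday + 4 = Tuesday.

Tuesday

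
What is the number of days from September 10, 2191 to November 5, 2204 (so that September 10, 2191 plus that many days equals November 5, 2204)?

4804

Sep 10, 2191 → Sep 10, 2192: 366 days (Feb 29, 2192 is in that span).
Sep 10, 2192 → Sep 10, 2193: 365 days.
Sep 10, 2193 → Sep 10, 2194: 365 days.
Sep 10, 2194 → Sep 10, 2195: 365 days.
Sep 10, 2195 → Sep 10, 2196: 366 days (Feb 29, 2196 is in that span).
Sep 10, 2196 → Sep 10, 2197: 365 days.
Sep 10, 2197 → Sep 10, 2198: 365 days.
Sep 10, 2198 → Sep 10, 2199: 365 days.
Sep 10, 2199 → Sep 10, 2200: 365 days.
Sep 10, 2200 → Sep 10, 2201: 365 days.
Sep 10, 2201 → Sep 10, 2202: 365 days.
Sep 10, 2202 → Sep 10, 2203: 365 days.
Sep 10, 2203 → Sep 10, 2204: 366 days (Feb 29, 2204 is in that span).
Sep 10, 2204 → Oct 10, 2204: 30 days (September has 30).
Oct 10, 2204 → Nov 5, 2204: 26 days.
Total: 4804 days.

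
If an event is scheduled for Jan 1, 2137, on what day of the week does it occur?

Doomsday rule: the anchor day for the 2100s is Sunday. For year 37: 37÷12 = 3 r 1, and 1÷4 = 0, so 3+1+0 = 4.
Sunday + 4 ≡ Thursday — that's 2137's doomsday.
In January the doomsday date is Jan 3 (2137 is not a leap year).
Jan 1 is 2 days before Jan 3; 2 mod 7 = 2, so Thursday − 2 = Tuesday.

Tuesday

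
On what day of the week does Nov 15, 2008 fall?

January 1, 2008 is a Tuesday.
Jan 1, 2008 → Feb 1, 2008: 31 days (January has 31).
Feb 1, 2008 → Mar 1, 2008: 29 days (February has 29).
Mar 1, 2008 → Apr 1, 2008: 31 days (March has 31).
Apr 1, 2008 → May 1, 2008: 30 days (April has 30).
May 1, 2008 → Jun 1, 2008: 31 days (May has 31).
Jun 1, 2008 → Jul 1, 2008: 30 days (June has 30).
Jul 1, 2008 → Aug 1, 2008: 31 days (July has 31).
Aug 1, 2008 → Sep 1, 2008: 31 days (August has 31).
Sep 1, 2008 → Oct 1, 2008: 30 days (September has 30).
Oct 1, 2008 → Nov 1, 2008: 31 days (October has 31).
Nov 1, 2008 → Nov 15, 2008: 14 days.
Total: 319 days.
319 mod 7 = 4, so Tuesday + 4 = Saturday.

Saturday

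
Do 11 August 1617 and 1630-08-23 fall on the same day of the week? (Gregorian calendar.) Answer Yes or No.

From Aug 11, 1617 to Aug 23, 1630 is 4760 days.
4760 mod 7 = 0, so they are the same weekday.
(Aug 11, 1617 is a Friday; Aug 23, 1630 is a Friday.)

Yes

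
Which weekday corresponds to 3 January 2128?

Doomsday rule: the anchor day for the 2100s is Sunday. For year 28: 28÷12 = 2 r 4, and 4÷4 = 1, so 2+4+1 = 7.
Sunday + 7 ≡ Sunday — that's 2128's doomsday.
In January the doomsday date is Jan 4 (2128 is a leap year (divisible by 4)).
Jan 3 is 1 day before Jan 4; 1 mod 7 = 1, so Sunday − 1 = Saturday.

Saturday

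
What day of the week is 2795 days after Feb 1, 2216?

First find the weekday of Feb 1, 2216. Doomsday rule: the anchor day for the 2200s is Friday. For year 16: 16÷12 = 1 r 4, and 4÷4 = 1, so 1+4+1 = 6.
Friday + 6 ≡ Thursday — that's 2216's doomsday.
In February the doomsday date is Feb 29 (2216 is a leap year (divisible by 4)).
Feb 1 is 28 days before Feb 29; 28 mod 7 = 0, so Thursday − 0 = Thursday.
2795 mod 7 = 2, so 2795 days after a Thursday is Thursday + 2 = Saturday.

Saturday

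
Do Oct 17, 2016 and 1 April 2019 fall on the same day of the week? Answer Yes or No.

Yes

From Oct 17, 2016 to Apr 1, 2019 is 896 days.
896 mod 7 = 0, so they are the same weekday.
(Oct 17, 2016 is a Monday; Apr 1, 2019 is a Monday.)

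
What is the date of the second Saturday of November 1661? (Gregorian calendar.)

November 1, 1661 is a Tuesday.
The first Saturday is therefore November 5 (4 days later).
The second Saturday is 5 + 1×7 = November 12.

November 12, 1661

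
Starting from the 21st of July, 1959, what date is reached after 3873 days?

February 26, 1970

+366 (one year; includes Feb 29, 1960) → Jul 21, 1960 (3507 left).
+365 (one year) → Jul 21, 1961 (3142 left).
+365 (one year) → Jul 21, 1962 (2777 left).
+365 (one year) → Jul 21, 1963 (2412 left).
+366 (one year; includes Feb 29, 1964) → Jul 21, 1964 (2046 left).
+365 (one year) → Jul 21, 1965 (1681 left).
+365 (one year) → Jul 21, 1966 (1316 left).
+365 (one year) → Jul 21, 1967 (951 left).
+366 (one year; includes Feb 29, 1968) → Jul 21, 1968 (585 left).
+365 (one year) → Jul 21, 1969 (220 left).
Jul has 31 days: +11 → Aug 1, 1969 (209 left).
Aug has 31 days: +31 → Sep 1, 1969 (178 left).
Sep has 30 days: +30 → Oct 1, 1969 (148 left).
Oct has 31 days: +31 → Nov 1, 1969 (117 left).
Nov has 30 days: +30 → Dec 1, 1969 (87 left).
Dec has 31 days: +31 → Jan 1, 1970 (56 left).
Jan has 31 days: +31 → Feb 1, 1970 (25 left).
+25 → Feb 26, 1970.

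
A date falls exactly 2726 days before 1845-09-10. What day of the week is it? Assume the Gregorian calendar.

Sunday

First find the weekday of Sep 10, 1845. Doomsday rule: the anchor day for the 1800s is Friday. For year 45: 45÷12 = 3 r 9, and 9÷4 = 2, so 3+9+2 = 14.
Friday + 14 ≡ Friday — that's 1845's doomsday.
In September the doomsday date is Sep 5.
Sep 10 is 5 days after Sep 5; 5 mod 7 = 5, so Friday + 5 = Wednesday.
2726 mod 7 = 3, so 2726 days before a Wednesday is Wednesday − 3 = Sunday.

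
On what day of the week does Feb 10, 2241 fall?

Wednesday

January 1, 2241 is a Friday.
Jan 1, 2241 → Feb 1, 2241: 31 days (January has 31).
Feb 1, 2241 → Feb 10, 2241: 9 days.
Total: 40 days.
40 mod 7 = 5, so Friday + 5 = Wednesday.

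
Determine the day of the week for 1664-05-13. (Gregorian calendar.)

Doomsday rule: the anchor day for the 1600s is Tuesday. For year 64: 64÷12 = 5 r 4, and 4÷4 = 1, so 5+4+1 = 10.
Tuesday + 10 ≡ Friday — that's 1664's doomsday.
In May the doomsday date is May 9.
May 13 is 4 days after May 9; 4 mod 7 = 4, so Friday + 4 = Tuesday.

Tuesday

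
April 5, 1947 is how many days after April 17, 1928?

6927

Apr 17, 1928 → Apr 17, 1929: 365 days.
Apr 17, 1929 → Apr 17, 1930: 365 days.
Apr 17, 1930 → Apr 17, 1931: 365 days.
Apr 17, 1931 → Apr 17, 1932: 366 days (Feb 29, 1932 is in that span).
Apr 17, 1932 → Apr 17, 1933: 365 days.
Apr 17, 1933 → Apr 17, 1934: 365 days.
Apr 17, 1934 → Apr 17, 1935: 365 days.
Apr 17, 1935 → Apr 17, 1936: 366 days (Feb 29, 1936 is in that span).
Apr 17, 1936 → Apr 17, 1937: 365 days.
Apr 17, 1937 → Apr 17, 1938: 365 days.
Apr 17, 1938 → Apr 17, 1939: 365 days.
Apr 17, 1939 → Apr 17, 1940: 366 days (Feb 29, 1940 is in that span).
Apr 17, 1940 → Apr 17, 1941: 365 days.
Apr 17, 1941 → Apr 17, 1942: 365 days.
Apr 17, 1942 → Apr 17, 1943: 365 days.
Apr 17, 1943 → Apr 17, 1944: 366 days (Feb 29, 1944 is in that span).
Apr 17, 1944 → Apr 17, 1945: 365 days.
Apr 17, 1945 → Apr 17, 1946: 365 days.
Apr 17, 1946 → May 17, 1946: 30 days (April has 30).
May 17, 1946 → Jun 17, 1946: 31 days (May has 31).
Jun 17, 1946 → Jul 17, 1946: 30 days (June has 30).
Jul 17, 1946 → Aug 17, 1946: 31 days (July has 31).
Aug 17, 1946 → Sep 17, 1946: 31 days (August has 31).
Sep 17, 1946 → Oct 17, 1946: 30 days (September has 30).
Oct 17, 1946 → Nov 17, 1946: 31 days (October has 31).
Nov 17, 1946 → Dec 17, 1946: 30 days (November has 30).
Dec 17, 1946 → Jan 17, 1947: 31 days (December has 31).
Jan 17, 1947 → Feb 17, 1947: 31 days (January has 31).
Feb 17, 1947 → Mar 17, 1947: 28 days (February has 28).
Mar 17, 1947 → Apr 5, 1947: 19 days.
Total: 6927 days.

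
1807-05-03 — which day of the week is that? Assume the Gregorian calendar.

Doomsday rule: the anchor day for the 1800s is Friday. For year 07: 7÷12 = 0 r 7, and 7÷4 = 1, so 0+7+1 = 8.
Friday + 8 ≡ Saturday — that's 1807's doomsday.
In May the doomsday date is May 9.
May 3 is 6 days before May 9; 6 mod 7 = 6, so Saturday − 6 = Sunday.

Sunday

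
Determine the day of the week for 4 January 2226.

Doomsday rule: the anchor day for the 2200s is Friday. For year 26: 26÷12 = 2 r 2, and 2÷4 = 0, so 2+2+0 = 4.
Friday + 4 ≡ Tuesday — that's 2226's doomsday.
In January the doomsday date is Jan 3 (2226 is not a leap year).
Jan 4 is 1 day after Jan 3; 1 mod 7 = 1, so Tuesday + 1 = Wednesday.

Wednesday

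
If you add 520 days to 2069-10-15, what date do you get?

March 19, 2071

+365 (one year) → Oct 15, 2070 (155 left).
Oct has 31 days: +17 → Nov 1, 2070 (138 left).
Nov has 30 days: +30 → Dec 1, 2070 (108 left).
Dec has 31 days: +31 → Jan 1, 2071 (77 left).
Jan has 31 days: +31 → Feb 1, 2071 (46 left).
Feb has 28 days: +28 → Mar 1, 2071 (18 left).
+18 → Mar 19, 2071.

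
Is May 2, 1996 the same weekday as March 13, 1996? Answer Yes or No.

No

From Mar 13, 1996 to May 2, 1996 is 50 days.
50 mod 7 = 1, so they are different weekdays.
(Mar 13, 1996 is a Wednesday; May 2, 1996 is a Thursday.)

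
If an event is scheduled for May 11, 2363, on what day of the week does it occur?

Doomsday rule: the anchor day for the 2300s is Wednesday. For year 63: 63÷12 = 5 r 3, and 3÷4 = 0, so 5+3+0 = 8.
Wednesday + 8 ≡ Thursday — that's 2363's doomsday.
In May the doomsday date is May 9.
May 11 is 2 days after May 9; 2 mod 7 = 2, so Thursday + 2 = Saturday.

Saturday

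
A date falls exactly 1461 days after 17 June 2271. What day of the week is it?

Thursday

First find the weekday of Jun 17, 2271. Doomsday rule: the anchor day for the 2200s is Friday. For year 71: 71÷12 = 5 r 11, and 11÷4 = 2, so 5+11+2 = 18.
Friday + 18 ≡ Tuesday — that's 2271's doomsday.
In June the doomsday date is Jun 6.
Jun 17 is 11 days after Jun 6; 11 mod 7 = 4, so Tuesday + 4 = Saturday.
1461 mod 7 = 5, so 1461 days after a Saturday is Saturday + 5 = Thursday.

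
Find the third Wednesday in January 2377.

January 1, 2377 is a Saturday.
The first Wednesday is therefore January 5 (4 days later).
The third Wednesday is 5 + 2×7 = January 19.

January 19, 2377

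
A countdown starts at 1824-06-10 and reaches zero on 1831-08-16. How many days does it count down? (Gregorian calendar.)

Jun 10, 1824 → Jun 10, 1825: 365 days.
Jun 10, 1825 → Jun 10, 1826: 365 days.
Jun 10, 1826 → Jun 10, 1827: 365 days.
Jun 10, 1827 → Jun 10, 1828: 366 days (Feb 29, 1828 is in that span).
Jun 10, 1828 → Jun 10, 1829: 365 days.
Jun 10, 1829 → Jun 10, 1830: 365 days.
Jun 10, 1830 → Jun 10, 1831: 365 days.
Jun 10, 1831 → Jul 10, 1831: 30 days (June has 30).
Jul 10, 1831 → Aug 10, 1831: 31 days (July has 31).
Aug 10, 1831 → Aug 16, 1831: 6 days.
Total: 2623 days.

2623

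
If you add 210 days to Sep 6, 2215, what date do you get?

April 3, 2216

Sep has 30 days: +25 → Oct 1, 2215 (185 left).
Oct has 31 days: +31 → Nov 1, 2215 (154 left).
Nov has 30 days: +30 → Dec 1, 2215 (124 left).
Dec has 31 days: +31 → Jan 1, 2216 (93 left).
Jan has 31 days: +31 → Feb 1, 2216 (62 left).
Feb has 29 days: +29 → Mar 1, 2216 (33 left).
Mar has 31 days: +31 → Apr 1, 2216 (2 left).
+2 → Apr 3, 2216.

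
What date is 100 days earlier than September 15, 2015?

June 7, 2015

−15 → Aug 31, 2015 (end of Aug, 31 days; 85 left).
−31 → Jul 31, 2015 (end of Jul, 31 days; 54 left).
−31 → Jun 30, 2015 (end of Jun, 30 days; 23 left).
−23 → Jun 7, 2015.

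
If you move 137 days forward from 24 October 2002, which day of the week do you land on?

First find the weekday of Oct 24, 2002. Doomsday rule: the anchor day for the 2000s is Tuesday. For year 02: 2÷12 = 0 r 2, and 2÷4 = 0, so 0+2+0 = 2.
Tuesday + 2 ≡ Thursday — that's 2002's doomsday.
In October the doomsday date is Oct 10.
Oct 24 is 14 days after Oct 10; 14 mod 7 = 0, so Thursday + 0 = Thursday.
137 mod 7 = 4, so 137 days after a Thursday is Thursday + 4 = Monday.

Monday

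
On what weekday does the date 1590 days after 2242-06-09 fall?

First find the weekday of Jun 9, 2242. Doomsday rule: the anchor day for the 2200s is Friday. For year 42: 42÷12 = 3 r 6, and 6÷4 = 1, so 3+6+1 = 10.
Friday + 10 ≡ Monday — that's 2242's doomsday.
In June the doomsday date is Jun 6.
Jun 9 is 3 days after Jun 6; 3 mod 7 = 3, so Monday + 3 = Thursday.
1590 mod 7 = 1, so 1590 days after a Thursday is Thursday + 1 = Friday.

Friday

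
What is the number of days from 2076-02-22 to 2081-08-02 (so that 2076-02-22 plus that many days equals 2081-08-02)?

1988

Feb 22, 2076 → Feb 22, 2077: 366 days (Feb 29, 2076 is in that span).
Feb 22, 2077 → Feb 22, 2078: 365 days.
Feb 22, 2078 → Feb 22, 2079: 365 days.
Feb 22, 2079 → Feb 22, 2080: 365 days.
Feb 22, 2080 → Feb 22, 2081: 366 days (Feb 29, 2080 is in that span).
Feb 22, 2081 → Mar 22, 2081: 28 days (February has 28).
Mar 22, 2081 → Apr 22, 2081: 31 days (March has 31).
Apr 22, 2081 → May 22, 2081: 30 days (April has 30).
May 22, 2081 → Jun 22, 2081: 31 days (May has 31).
Jun 22, 2081 → Jul 22, 2081: 30 days (June has 30).
Jul 22, 2081 → Aug 2, 2081: 11 days.
Total: 1988 days.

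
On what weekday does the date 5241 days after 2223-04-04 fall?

First find the weekday of Apr 4, 2223. Doomsday rule: the anchor day for the 2200s is Friday. For year 23: 23÷12 = 1 r 11, and 11÷4 = 2, so 1+11+2 = 14.
Friday + 14 ≡ Friday — that's 2223's doomsday.
In April the doomsday date is Apr 4.
Apr 4 is the doomsday itself: Friday.
5241 mod 7 = 5, so 5241 days after a Friday is Friday + 5 = Wednesday.

Wednesday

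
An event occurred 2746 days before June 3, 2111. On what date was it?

−365 (one year) → Jun 3, 2110 (2381 left).
−365 (one year) → Jun 3, 2109 (2016 left).
−365 (one year) → Jun 3, 2108 (1651 left).
−366 (one year; includes Feb 29, 2108) → Jun 3, 2107 (1285 left).
−365 (one year) → Jun 3, 2106 (920 left).
−365 (one year) → Jun 3, 2105 (555 left).
−365 (one year) → Jun 3, 2104 (190 left).
−3 → May 31, 2104 (end of May, 31 days; 187 left).
−31 → Apr 30, 2104 (end of Apr, 30 days; 156 left).
−30 → Mar 31, 2104 (end of Mar, 31 days; 126 left).
−31 → Feb 29, 2104 (end of Feb, 29 days; 95 left).
−29 → Jan 31, 2104 (end of Jan, 31 days; 66 left).
−31 → Dec 31, 2103 (end of Dec, 31 days; 35 left).
−31 → Nov 30, 2103 (end of Nov, 30 days; 4 left).
−4 → Nov 26, 2103.

November 26, 2103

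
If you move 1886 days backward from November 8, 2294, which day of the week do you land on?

Monday

First find the weekday of Nov 8, 2294. Doomsday rule: the anchor day for the 2200s is Friday. For year 94: 94÷12 = 7 r 10, and 10÷4 = 2, so 7+10+2 = 19.
Friday + 19 ≡ Wednesday — that's 2294's doomsday.
In November the doomsday date is Nov 7.
Nov 8 is 1 day after Nov 7; 1 mod 7 = 1, so Wednesday + 1 = Thursday.
1886 mod 7 = 3, so 1886 days before a Thursday is Thursday − 3 = Monday.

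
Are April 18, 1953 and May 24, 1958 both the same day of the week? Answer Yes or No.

From Apr 18, 1953 to May 24, 1958 is 1862 days.
1862 mod 7 = 0, so they are the same weekday.
(Apr 18, 1953 is a Saturday; May 24, 1958 is a Saturday.)

Yes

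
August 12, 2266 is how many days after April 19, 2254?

Apr 19, 2254 → Apr 19, 2255: 365 days.
Apr 19, 2255 → Apr 19, 2256: 366 days (Feb 29, 2256 is in that span).
Apr 19, 2256 → Apr 19, 2257: 365 days.
Apr 19, 2257 → Apr 19, 2258: 365 days.
Apr 19, 2258 → Apr 19, 2259: 365 days.
Apr 19, 2259 → Apr 19, 2260: 366 days (Feb 29, 2260 is in that span).
Apr 19, 2260 → Apr 19, 2261: 365 days.
Apr 19, 2261 → Apr 19, 2262: 365 days.
Apr 19, 2262 → Apr 19, 2263: 365 days.
Apr 19, 2263 → Apr 19, 2264: 366 days (Feb 29, 2264 is in that span).
Apr 19, 2264 → Apr 19, 2265: 365 days.
Apr 19, 2265 → Apr 19, 2266: 365 days.
Apr 19, 2266 → May 19, 2266: 30 days (April has 30).
May 19, 2266 → Jun 19, 2266: 31 days (May has 31).
Jun 19, 2266 → Jul 19, 2266: 30 days (June has 30).
Jul 19, 2266 → Aug 12, 2266: 24 days.
Total: 4498 days.

4498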